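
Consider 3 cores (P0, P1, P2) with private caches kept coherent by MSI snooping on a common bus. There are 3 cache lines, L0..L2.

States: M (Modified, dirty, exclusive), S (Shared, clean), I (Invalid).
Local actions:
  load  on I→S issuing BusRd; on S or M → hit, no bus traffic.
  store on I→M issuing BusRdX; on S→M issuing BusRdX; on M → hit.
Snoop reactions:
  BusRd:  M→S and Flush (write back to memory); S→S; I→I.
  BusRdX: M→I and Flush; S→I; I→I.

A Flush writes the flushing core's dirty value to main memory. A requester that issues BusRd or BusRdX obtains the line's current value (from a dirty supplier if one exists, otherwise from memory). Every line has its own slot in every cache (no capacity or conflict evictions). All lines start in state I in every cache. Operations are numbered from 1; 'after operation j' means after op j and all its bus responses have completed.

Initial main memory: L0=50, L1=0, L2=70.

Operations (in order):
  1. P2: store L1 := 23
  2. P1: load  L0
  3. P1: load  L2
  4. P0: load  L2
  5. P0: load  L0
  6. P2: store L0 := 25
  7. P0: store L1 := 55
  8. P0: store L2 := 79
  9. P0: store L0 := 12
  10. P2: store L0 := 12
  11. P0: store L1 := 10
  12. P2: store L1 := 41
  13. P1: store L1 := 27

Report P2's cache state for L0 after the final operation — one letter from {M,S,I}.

[1] P2: store L1 := 23 | P0:I, P1:I, P2:M(23) | bus: BusRdX
[2] P1: load  L0 | P0:I, P1:S(50), P2:I | bus: BusRd
[3] P1: load  L2 | P0:I, P1:S(70), P2:I | bus: BusRd
[4] P0: load  L2 | P0:S(70), P1:S(70), P2:I | bus: BusRd
[5] P0: load  L0 | P0:S(50), P1:S(50), P2:I | bus: BusRd
[6] P2: store L0 := 25 | P0:I, P1:I, P2:M(25) | bus: BusRdX
[7] P0: store L1 := 55 | P0:M(55), P1:I, P2:I | bus: BusRdX,Flush
[8] P0: store L2 := 79 | P0:M(79), P1:I, P2:I | bus: BusRdX
[9] P0: store L0 := 12 | P0:M(12), P1:I, P2:I | bus: BusRdX,Flush
[10] P2: store L0 := 12 | P0:I, P1:I, P2:M(12) | bus: BusRdX,Flush
[11] P0: store L1 := 10 | P0:M(10), P1:I, P2:I | bus: none
[12] P2: store L1 := 41 | P0:I, P1:I, P2:M(41) | bus: BusRdX,Flush
[13] P1: store L1 := 27 | P0:I, P1:M(27), P2:I | bus: BusRdX,Flush

state = M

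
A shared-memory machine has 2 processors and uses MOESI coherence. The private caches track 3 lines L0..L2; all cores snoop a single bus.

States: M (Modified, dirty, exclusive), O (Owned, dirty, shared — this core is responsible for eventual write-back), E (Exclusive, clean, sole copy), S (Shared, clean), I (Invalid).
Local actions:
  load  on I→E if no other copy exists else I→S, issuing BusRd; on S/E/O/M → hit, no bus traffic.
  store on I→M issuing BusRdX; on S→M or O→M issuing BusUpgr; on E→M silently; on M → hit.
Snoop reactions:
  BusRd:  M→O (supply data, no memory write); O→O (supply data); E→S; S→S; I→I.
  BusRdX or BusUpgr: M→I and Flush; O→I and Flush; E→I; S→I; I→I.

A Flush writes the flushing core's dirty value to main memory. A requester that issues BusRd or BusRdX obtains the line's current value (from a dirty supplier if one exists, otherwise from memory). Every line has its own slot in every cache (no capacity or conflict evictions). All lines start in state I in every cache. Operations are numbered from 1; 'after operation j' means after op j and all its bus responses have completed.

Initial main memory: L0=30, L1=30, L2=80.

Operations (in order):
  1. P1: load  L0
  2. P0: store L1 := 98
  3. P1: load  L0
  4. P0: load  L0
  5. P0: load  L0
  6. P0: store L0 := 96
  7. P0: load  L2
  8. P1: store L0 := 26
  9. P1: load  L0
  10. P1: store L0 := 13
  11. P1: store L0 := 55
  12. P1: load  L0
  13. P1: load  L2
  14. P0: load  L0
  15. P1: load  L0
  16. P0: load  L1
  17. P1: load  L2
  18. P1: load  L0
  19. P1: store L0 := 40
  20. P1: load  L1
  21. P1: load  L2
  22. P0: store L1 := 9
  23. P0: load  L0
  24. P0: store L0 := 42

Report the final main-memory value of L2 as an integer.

memory[L2] = 80

[1] P1: load  L0 | P0:I, P1:E(30) | bus: BusRd
[2] P0: store L1 := 98 | P0:M(98), P1:I | bus: BusRdX
[3] P1: load  L0 | P0:I, P1:E(30) | bus: none
[4] P0: load  L0 | P0:S(30), P1:S(30) | bus: BusRd
[5] P0: load  L0 | P0:S(30), P1:S(30) | bus: none
[6] P0: store L0 := 96 | P0:M(96), P1:I | bus: BusUpgr
[7] P0: load  L2 | P0:E(80), P1:I | bus: BusRd
[8] P1: store L0 := 26 | P0:I, P1:M(26) | bus: BusRdX,Flush
[9] P1: load  L0 | P0:I, P1:M(26) | bus: none
[10] P1: store L0 := 13 | P0:I, P1:M(13) | bus: none
[11] P1: store L0 := 55 | P0:I, P1:M(55) | bus: none
[12] P1: load  L0 | P0:I, P1:M(55) | bus: none
[13] P1: load  L2 | P0:S(80), P1:S(80) | bus: BusRd
[14] P0: load  L0 | P0:S(55), P1:O(55) | bus: BusRd
[15] P1: load  L0 | P0:S(55), P1:O(55) | bus: none
[16] P0: load  L1 | P0:M(98), P1:I | bus: none
[17] P1: load  L2 | P0:S(80), P1:S(80) | bus: none
[18] P1: load  L0 | P0:S(55), P1:O(55) | bus: none
[19] P1: store L0 := 40 | P0:I, P1:M(40) | bus: BusUpgr
[20] P1: load  L1 | P0:O(98), P1:S(98) | bus: BusRd
[21] P1: load  L2 | P0:S(80), P1:S(80) | bus: none
[22] P0: store L1 := 9 | P0:M(9), P1:I | bus: BusUpgr
[23] P0: load  L0 | P0:S(40), P1:O(40) | bus: BusRd
[24] P0: store L0 := 42 | P0:M(42), P1:I | bus: BusUpgr,Flush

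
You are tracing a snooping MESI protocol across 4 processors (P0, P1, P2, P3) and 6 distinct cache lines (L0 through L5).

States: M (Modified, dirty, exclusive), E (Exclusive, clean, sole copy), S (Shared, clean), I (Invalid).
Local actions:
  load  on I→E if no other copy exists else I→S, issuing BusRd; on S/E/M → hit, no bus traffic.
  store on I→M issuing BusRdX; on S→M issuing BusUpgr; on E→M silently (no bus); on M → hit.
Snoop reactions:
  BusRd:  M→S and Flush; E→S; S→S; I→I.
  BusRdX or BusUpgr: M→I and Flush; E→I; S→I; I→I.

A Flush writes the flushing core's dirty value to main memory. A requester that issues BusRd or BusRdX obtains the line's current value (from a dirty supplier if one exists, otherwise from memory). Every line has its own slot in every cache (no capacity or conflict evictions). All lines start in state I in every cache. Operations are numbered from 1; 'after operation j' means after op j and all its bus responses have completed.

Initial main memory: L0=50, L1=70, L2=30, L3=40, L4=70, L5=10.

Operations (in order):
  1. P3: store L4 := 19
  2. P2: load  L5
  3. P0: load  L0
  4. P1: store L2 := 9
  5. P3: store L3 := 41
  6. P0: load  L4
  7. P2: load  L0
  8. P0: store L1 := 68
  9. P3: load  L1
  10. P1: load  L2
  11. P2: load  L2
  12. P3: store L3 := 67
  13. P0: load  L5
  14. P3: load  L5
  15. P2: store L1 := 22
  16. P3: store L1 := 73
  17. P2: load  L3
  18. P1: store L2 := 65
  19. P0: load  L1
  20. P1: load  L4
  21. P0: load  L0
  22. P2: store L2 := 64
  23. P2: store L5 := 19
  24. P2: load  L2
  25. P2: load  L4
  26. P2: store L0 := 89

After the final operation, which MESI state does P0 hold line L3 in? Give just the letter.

step 1: P3: store L4 := 19  ⟶  IIIM  (L4)  txn=BusRdX  M[L4]=70
step 2: P2: load  L5  ⟶  IIEI  (L5)  txn=BusRd  M[L5]=10
step 3: P0: load  L0  ⟶  EIII  (L0)  txn=BusRd  M[L0]=50
step 4: P1: store L2 := 9  ⟶  IMII  (L2)  txn=BusRdX  M[L2]=30
step 5: P3: store L3 := 41  ⟶  IIIM  (L3)  txn=BusRdX  M[L3]=40
step 6: P0: load  L4  ⟶  SIIS  (L4)  txn=BusRd+Flush  M[L4]=19
step 7: P2: load  L0  ⟶  SISI  (L0)  txn=BusRd  M[L0]=50
step 8: P0: store L1 := 68  ⟶  MIII  (L1)  txn=BusRdX  M[L1]=70
step 9: P3: load  L1  ⟶  SIIS  (L1)  txn=BusRd+Flush  M[L1]=68
step 10: P1: load  L2  ⟶  IMII  (L2)  txn=∅  M[L2]=30
step 11: P2: load  L2  ⟶  ISSI  (L2)  txn=BusRd+Flush  M[L2]=9
step 12: P3: store L3 := 67  ⟶  IIIM  (L3)  txn=∅  M[L3]=40
step 13: P0: load  L5  ⟶  SISI  (L5)  txn=BusRd  M[L5]=10
step 14: P3: load  L5  ⟶  SISS  (L5)  txn=BusRd  M[L5]=10
step 15: P2: store L1 := 22  ⟶  IIMI  (L1)  txn=BusRdX  M[L1]=68
step 16: P3: store L1 := 73  ⟶  IIIM  (L1)  txn=BusRdX+Flush  M[L1]=22
step 17: P2: load  L3  ⟶  IISS  (L3)  txn=BusRd+Flush  M[L3]=67
step 18: P1: store L2 := 65  ⟶  IMII  (L2)  txn=BusUpgr  M[L2]=9
step 19: P0: load  L1  ⟶  SIIS  (L1)  txn=BusRd+Flush  M[L1]=73
step 20: P1: load  L4  ⟶  SSIS  (L4)  txn=BusRd  M[L4]=19
step 21: P0: load  L0  ⟶  SISI  (L0)  txn=∅  M[L0]=50
step 22: P2: store L2 := 64  ⟶  IIMI  (L2)  txn=BusRdX+Flush  M[L2]=65
step 23: P2: store L5 := 19  ⟶  IIMI  (L5)  txn=BusUpgr  M[L5]=10
step 24: P2: load  L2  ⟶  IIMI  (L2)  txn=∅  M[L2]=65
step 25: P2: load  L4  ⟶  SSSS  (L4)  txn=BusRd  M[L4]=19
step 26: P2: store L0 := 89  ⟶  IIMI  (L0)  txn=BusUpgr  M[L0]=50

state = I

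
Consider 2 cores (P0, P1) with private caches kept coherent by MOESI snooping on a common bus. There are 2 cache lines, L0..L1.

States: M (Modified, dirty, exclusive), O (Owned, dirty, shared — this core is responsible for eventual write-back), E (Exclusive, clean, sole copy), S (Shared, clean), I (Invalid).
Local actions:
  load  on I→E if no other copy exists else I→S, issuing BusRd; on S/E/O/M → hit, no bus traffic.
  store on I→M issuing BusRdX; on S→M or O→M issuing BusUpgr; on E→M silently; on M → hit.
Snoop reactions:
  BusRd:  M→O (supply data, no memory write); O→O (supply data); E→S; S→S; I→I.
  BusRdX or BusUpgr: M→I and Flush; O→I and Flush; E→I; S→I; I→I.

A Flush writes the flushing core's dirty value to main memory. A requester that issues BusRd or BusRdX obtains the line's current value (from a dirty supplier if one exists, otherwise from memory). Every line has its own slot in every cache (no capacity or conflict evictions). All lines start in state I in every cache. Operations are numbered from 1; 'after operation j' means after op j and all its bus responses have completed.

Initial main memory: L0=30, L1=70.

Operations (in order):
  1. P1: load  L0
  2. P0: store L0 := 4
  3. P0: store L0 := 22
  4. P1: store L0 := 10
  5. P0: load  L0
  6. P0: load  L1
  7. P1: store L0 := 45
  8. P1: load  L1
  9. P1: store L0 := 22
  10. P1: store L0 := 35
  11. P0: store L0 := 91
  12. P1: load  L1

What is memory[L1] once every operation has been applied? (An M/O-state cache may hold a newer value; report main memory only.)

memory[L1] = 70

1. P1: load  L0  bus=[BusRd]  L0: P0=I P1=E  mem[L0]=30
2. P0: store L0 := 4  bus=[BusRdX]  L0: P0=M P1=I  mem[L0]=30
3. P0: store L0 := 22  bus=[-]  L0: P0=M P1=I  mem[L0]=30
4. P1: store L0 := 10  bus=[BusRdX,Flush]  L0: P0=I P1=M  mem[L0]=22
5. P0: load  L0  bus=[BusRd]  L0: P0=S P1=O  mem[L0]=22
6. P0: load  L1  bus=[BusRd]  L1: P0=E P1=I  mem[L1]=70
7. P1: store L0 := 45  bus=[BusUpgr]  L0: P0=I P1=M  mem[L0]=22
8. P1: load  L1  bus=[BusRd]  L1: P0=S P1=S  mem[L1]=70
9. P1: store L0 := 22  bus=[-]  L0: P0=I P1=M  mem[L0]=22
10. P1: store L0 := 35  bus=[-]  L0: P0=I P1=M  mem[L0]=22
11. P0: store L0 := 91  bus=[BusRdX,Flush]  L0: P0=M P1=I  mem[L0]=35
12. P1: load  L1  bus=[-]  L1: P0=S P1=S  mem[L1]=70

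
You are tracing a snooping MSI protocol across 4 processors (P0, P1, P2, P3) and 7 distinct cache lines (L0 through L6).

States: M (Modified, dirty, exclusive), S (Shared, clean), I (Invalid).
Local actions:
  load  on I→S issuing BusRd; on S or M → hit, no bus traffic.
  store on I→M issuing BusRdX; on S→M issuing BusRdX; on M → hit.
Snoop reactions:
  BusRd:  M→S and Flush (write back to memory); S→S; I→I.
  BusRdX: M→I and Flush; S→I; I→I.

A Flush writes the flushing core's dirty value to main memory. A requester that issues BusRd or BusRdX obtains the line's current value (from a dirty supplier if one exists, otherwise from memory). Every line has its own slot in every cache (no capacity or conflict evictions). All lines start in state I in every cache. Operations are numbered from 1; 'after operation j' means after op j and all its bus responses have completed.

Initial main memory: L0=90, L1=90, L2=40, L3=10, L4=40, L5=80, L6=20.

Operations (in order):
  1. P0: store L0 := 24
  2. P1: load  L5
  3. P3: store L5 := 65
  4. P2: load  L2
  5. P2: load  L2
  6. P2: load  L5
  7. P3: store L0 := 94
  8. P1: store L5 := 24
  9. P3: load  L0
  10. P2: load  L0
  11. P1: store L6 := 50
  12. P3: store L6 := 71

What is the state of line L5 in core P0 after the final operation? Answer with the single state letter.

state = I

  op1 P0: store L0 := 24 → M/I/I/I on L0; bus BusRdX; mem=90
  op2 P1: load  L5 → I/S/I/I on L5; bus BusRd; mem=80
  op3 P3: store L5 := 65 → I/I/I/M on L5; bus BusRdX; mem=80
  op4 P2: load  L2 → I/I/S/I on L2; bus BusRd; mem=40
  op5 P2: load  L2 → I/I/S/I on L2; bus (none); mem=40
  op6 P2: load  L5 → I/I/S/S on L5; bus BusRd Flush; mem=65
  op7 P3: store L0 := 94 → I/I/I/M on L0; bus BusRdX Flush; mem=24
  op8 P1: store L5 := 24 → I/M/I/I on L5; bus BusRdX; mem=65
  op9 P3: load  L0 → I/I/I/M on L0; bus (none); mem=24
  op10 P2: load  L0 → I/I/S/S on L0; bus BusRd Flush; mem=94
  op11 P1: store L6 := 50 → I/M/I/I on L6; bus BusRdX; mem=20
  op12 P3: store L6 := 71 → I/I/I/M on L6; bus BusRdX Flush; mem=50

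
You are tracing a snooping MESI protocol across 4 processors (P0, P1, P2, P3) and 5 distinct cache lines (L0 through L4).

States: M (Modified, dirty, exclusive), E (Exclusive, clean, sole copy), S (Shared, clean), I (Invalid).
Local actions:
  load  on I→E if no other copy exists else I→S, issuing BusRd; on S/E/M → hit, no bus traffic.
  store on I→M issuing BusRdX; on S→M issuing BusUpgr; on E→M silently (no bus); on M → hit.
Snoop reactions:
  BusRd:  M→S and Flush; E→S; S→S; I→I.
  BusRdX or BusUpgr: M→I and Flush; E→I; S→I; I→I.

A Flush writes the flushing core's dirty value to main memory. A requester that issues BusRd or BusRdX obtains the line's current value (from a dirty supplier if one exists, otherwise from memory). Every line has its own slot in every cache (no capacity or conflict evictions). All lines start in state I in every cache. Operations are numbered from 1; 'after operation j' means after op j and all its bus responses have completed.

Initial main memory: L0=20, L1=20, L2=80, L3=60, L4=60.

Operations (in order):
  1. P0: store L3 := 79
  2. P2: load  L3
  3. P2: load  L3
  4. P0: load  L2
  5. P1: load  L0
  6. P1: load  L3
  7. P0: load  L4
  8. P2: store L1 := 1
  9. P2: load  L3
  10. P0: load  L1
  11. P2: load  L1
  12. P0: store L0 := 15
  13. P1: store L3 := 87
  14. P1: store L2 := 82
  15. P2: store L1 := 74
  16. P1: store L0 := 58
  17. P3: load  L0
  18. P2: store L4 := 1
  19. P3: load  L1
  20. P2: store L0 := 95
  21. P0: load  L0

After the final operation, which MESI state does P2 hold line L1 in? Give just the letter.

[1] P0: store L3 := 79 | P0:M(79), P1:I, P2:I, P3:I | bus: BusRdX
[2] P2: load  L3 | P0:S(79), P1:I, P2:S(79), P3:I | bus: BusRd,Flush
[3] P2: load  L3 | P0:S(79), P1:I, P2:S(79), P3:I | bus: none
[4] P0: load  L2 | P0:E(80), P1:I, P2:I, P3:I | bus: BusRd
[5] P1: load  L0 | P0:I, P1:E(20), P2:I, P3:I | bus: BusRd
[6] P1: load  L3 | P0:S(79), P1:S(79), P2:S(79), P3:I | bus: BusRd
[7] P0: load  L4 | P0:E(60), P1:I, P2:I, P3:I | bus: BusRd
[8] P2: store L1 := 1 | P0:I, P1:I, P2:M(1), P3:I | bus: BusRdX
[9] P2: load  L3 | P0:S(79), P1:S(79), P2:S(79), P3:I | bus: none
[10] P0: load  L1 | P0:S(1), P1:I, P2:S(1), P3:I | bus: BusRd,Flush
[11] P2: load  L1 | P0:S(1), P1:I, P2:S(1), P3:I | bus: none
[12] P0: store L0 := 15 | P0:M(15), P1:I, P2:I, P3:I | bus: BusRdX
[13] P1: store L3 := 87 | P0:I, P1:M(87), P2:I, P3:I | bus: BusUpgr
[14] P1: store L2 := 82 | P0:I, P1:M(82), P2:I, P3:I | bus: BusRdX
[15] P2: store L1 := 74 | P0:I, P1:I, P2:M(74), P3:I | bus: BusUpgr
[16] P1: store L0 := 58 | P0:I, P1:M(58), P2:I, P3:I | bus: BusRdX,Flush
[17] P3: load  L0 | P0:I, P1:S(58), P2:I, P3:S(58) | bus: BusRd,Flush
[18] P2: store L4 := 1 | P0:I, P1:I, P2:M(1), P3:I | bus: BusRdX
[19] P3: load  L1 | P0:I, P1:I, P2:S(74), P3:S(74) | bus: BusRd,Flush
[20] P2: store L0 := 95 | P0:I, P1:I, P2:M(95), P3:I | bus: BusRdX
[21] P0: load  L0 | P0:S(95), P1:I, P2:S(95), P3:I | bus: BusRd,Flush

state = S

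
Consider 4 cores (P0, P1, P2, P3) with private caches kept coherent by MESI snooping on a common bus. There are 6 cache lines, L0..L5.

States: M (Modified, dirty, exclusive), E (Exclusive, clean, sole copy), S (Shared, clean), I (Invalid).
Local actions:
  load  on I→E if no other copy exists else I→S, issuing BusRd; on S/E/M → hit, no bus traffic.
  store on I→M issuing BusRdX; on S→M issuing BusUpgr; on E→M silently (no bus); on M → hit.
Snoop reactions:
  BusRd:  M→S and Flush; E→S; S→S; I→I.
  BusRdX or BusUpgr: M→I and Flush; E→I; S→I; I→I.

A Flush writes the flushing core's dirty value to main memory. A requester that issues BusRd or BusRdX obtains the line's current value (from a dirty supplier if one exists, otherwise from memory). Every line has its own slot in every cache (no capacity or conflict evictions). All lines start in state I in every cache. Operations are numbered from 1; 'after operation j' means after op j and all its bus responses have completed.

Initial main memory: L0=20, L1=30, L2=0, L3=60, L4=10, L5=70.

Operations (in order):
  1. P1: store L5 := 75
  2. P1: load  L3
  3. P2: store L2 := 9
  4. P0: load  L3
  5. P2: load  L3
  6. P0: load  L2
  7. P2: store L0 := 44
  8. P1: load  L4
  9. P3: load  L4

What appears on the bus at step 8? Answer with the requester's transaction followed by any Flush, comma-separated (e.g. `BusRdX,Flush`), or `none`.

bus = BusRd

step 1: P1: store L5 := 75  ⟶  IMII  (L5)  txn=BusRdX  M[L5]=70
step 2: P1: load  L3  ⟶  IEII  (L3)  txn=BusRd  M[L3]=60
step 3: P2: store L2 := 9  ⟶  IIMI  (L2)  txn=BusRdX  M[L2]=0
step 4: P0: load  L3  ⟶  SSII  (L3)  txn=BusRd  M[L3]=60
step 5: P2: load  L3  ⟶  SSSI  (L3)  txn=BusRd  M[L3]=60
step 6: P0: load  L2  ⟶  SISI  (L2)  txn=BusRd+Flush  M[L2]=9
step 7: P2: store L0 := 44  ⟶  IIMI  (L0)  txn=BusRdX  M[L0]=20
step 8: P1: load  L4  ⟶  IEII  (L4)  txn=BusRd  M[L4]=10
step 9: P3: load  L4  ⟶  ISIS  (L4)  txn=BusRd  M[L4]=10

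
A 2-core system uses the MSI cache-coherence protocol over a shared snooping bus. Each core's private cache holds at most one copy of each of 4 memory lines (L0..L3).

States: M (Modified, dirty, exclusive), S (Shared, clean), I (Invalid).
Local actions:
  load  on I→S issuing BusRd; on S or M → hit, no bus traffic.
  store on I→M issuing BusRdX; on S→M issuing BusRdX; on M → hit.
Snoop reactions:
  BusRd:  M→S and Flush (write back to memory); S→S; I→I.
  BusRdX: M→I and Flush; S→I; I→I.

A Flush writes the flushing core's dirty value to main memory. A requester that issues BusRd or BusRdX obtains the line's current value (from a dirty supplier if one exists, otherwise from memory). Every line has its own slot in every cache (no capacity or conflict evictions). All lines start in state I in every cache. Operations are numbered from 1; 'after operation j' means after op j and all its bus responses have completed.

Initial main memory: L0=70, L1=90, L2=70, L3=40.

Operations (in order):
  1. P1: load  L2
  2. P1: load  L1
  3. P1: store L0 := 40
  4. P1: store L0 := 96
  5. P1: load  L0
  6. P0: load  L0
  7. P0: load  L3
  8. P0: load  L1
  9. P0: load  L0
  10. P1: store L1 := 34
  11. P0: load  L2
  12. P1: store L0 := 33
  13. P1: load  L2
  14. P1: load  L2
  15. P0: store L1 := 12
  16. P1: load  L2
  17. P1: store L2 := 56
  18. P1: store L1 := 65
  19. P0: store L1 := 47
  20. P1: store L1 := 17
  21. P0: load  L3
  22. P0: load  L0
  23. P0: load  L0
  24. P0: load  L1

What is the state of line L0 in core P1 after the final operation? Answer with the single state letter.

state = S

1. P1: load  L2  bus=[BusRd]  L2: P0=I P1=S  mem[L2]=70
2. P1: load  L1  bus=[BusRd]  L1: P0=I P1=S  mem[L1]=90
3. P1: store L0 := 40  bus=[BusRdX]  L0: P0=I P1=M  mem[L0]=70
4. P1: store L0 := 96  bus=[-]  L0: P0=I P1=M  mem[L0]=70
5. P1: load  L0  bus=[-]  L0: P0=I P1=M  mem[L0]=70
6. P0: load  L0  bus=[BusRd,Flush]  L0: P0=S P1=S  mem[L0]=96
7. P0: load  L3  bus=[BusRd]  L3: P0=S P1=I  mem[L3]=40
8. P0: load  L1  bus=[BusRd]  L1: P0=S P1=S  mem[L1]=90
9. P0: load  L0  bus=[-]  L0: P0=S P1=S  mem[L0]=96
10. P1: store L1 := 34  bus=[BusRdX]  L1: P0=I P1=M  mem[L1]=90
11. P0: load  L2  bus=[BusRd]  L2: P0=S P1=S  mem[L2]=70
12. P1: store L0 := 33  bus=[BusRdX]  L0: P0=I P1=M  mem[L0]=96
13. P1: load  L2  bus=[-]  L2: P0=S P1=S  mem[L2]=70
14. P1: load  L2  bus=[-]  L2: P0=S P1=S  mem[L2]=70
15. P0: store L1 := 12  bus=[BusRdX,Flush]  L1: P0=M P1=I  mem[L1]=34
16. P1: load  L2  bus=[-]  L2: P0=S P1=S  mem[L2]=70
17. P1: store L2 := 56  bus=[BusRdX]  L2: P0=I P1=M  mem[L2]=70
18. P1: store L1 := 65  bus=[BusRdX,Flush]  L1: P0=I P1=M  mem[L1]=12
19. P0: store L1 := 47  bus=[BusRdX,Flush]  L1: P0=M P1=I  mem[L1]=65
20. P1: store L1 := 17  bus=[BusRdX,Flush]  L1: P0=I P1=M  mem[L1]=47
21. P0: load  L3  bus=[-]  L3: P0=S P1=I  mem[L3]=40
22. P0: load  L0  bus=[BusRd,Flush]  L0: P0=S P1=S  mem[L0]=33
23. P0: load  L0  bus=[-]  L0: P0=S P1=S  mem[L0]=33
24. P0: load  L1  bus=[BusRd,Flush]  L1: P0=S P1=S  mem[L1]=17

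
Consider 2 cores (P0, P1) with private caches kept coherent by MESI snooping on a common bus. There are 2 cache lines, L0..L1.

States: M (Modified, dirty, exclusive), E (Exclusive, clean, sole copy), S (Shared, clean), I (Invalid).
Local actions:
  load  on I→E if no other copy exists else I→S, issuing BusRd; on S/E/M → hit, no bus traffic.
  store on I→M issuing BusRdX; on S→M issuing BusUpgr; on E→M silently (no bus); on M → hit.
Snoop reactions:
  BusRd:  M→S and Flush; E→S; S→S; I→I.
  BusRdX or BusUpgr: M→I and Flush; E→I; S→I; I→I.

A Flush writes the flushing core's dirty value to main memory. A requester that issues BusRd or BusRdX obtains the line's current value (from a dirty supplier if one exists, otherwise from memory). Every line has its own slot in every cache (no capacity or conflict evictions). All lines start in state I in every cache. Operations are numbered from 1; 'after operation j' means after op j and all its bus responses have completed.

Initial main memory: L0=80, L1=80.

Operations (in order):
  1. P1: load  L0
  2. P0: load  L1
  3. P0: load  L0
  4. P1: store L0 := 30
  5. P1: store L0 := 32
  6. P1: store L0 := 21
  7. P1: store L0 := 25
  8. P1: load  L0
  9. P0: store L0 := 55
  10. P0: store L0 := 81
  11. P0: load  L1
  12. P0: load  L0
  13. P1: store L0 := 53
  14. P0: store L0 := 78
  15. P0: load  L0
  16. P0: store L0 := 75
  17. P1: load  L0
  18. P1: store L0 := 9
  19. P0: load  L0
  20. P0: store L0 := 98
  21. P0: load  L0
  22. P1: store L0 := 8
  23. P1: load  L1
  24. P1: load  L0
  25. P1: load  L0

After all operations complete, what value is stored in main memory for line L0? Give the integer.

memory[L0] = 98

step 1: P1: load  L0  ⟶  IE  (L0)  txn=BusRd  M[L0]=80
step 2: P0: load  L1  ⟶  EI  (L1)  txn=BusRd  M[L1]=80
step 3: P0: load  L0  ⟶  SS  (L0)  txn=BusRd  M[L0]=80
step 4: P1: store L0 := 30  ⟶  IM  (L0)  txn=BusUpgr  M[L0]=80
step 5: P1: store L0 := 32  ⟶  IM  (L0)  txn=∅  M[L0]=80
step 6: P1: store L0 := 21  ⟶  IM  (L0)  txn=∅  M[L0]=80
step 7: P1: store L0 := 25  ⟶  IM  (L0)  txn=∅  M[L0]=80
step 8: P1: load  L0  ⟶  IM  (L0)  txn=∅  M[L0]=80
step 9: P0: store L0 := 55  ⟶  MI  (L0)  txn=BusRdX+Flush  M[L0]=25
step 10: P0: store L0 := 81  ⟶  MI  (L0)  txn=∅  M[L0]=25
step 11: P0: load  L1  ⟶  EI  (L1)  txn=∅  M[L1]=80
step 12: P0: load  L0  ⟶  MI  (L0)  txn=∅  M[L0]=25
step 13: P1: store L0 := 53  ⟶  IM  (L0)  txn=BusRdX+Flush  M[L0]=81
step 14: P0: store L0 := 78  ⟶  MI  (L0)  txn=BusRdX+Flush  M[L0]=53
step 15: P0: load  L0  ⟶  MI  (L0)  txn=∅  M[L0]=53
step 16: P0: store L0 := 75  ⟶  MI  (L0)  txn=∅  M[L0]=53
step 17: P1: load  L0  ⟶  SS  (L0)  txn=BusRd+Flush  M[L0]=75
step 18: P1: store L0 := 9  ⟶  IM  (L0)  txn=BusUpgr  M[L0]=75
step 19: P0: load  L0  ⟶  SS  (L0)  txn=BusRd+Flush  M[L0]=9
step 20: P0: store L0 := 98  ⟶  MI  (L0)  txn=BusUpgr  M[L0]=9
step 21: P0: load  L0  ⟶  MI  (L0)  txn=∅  M[L0]=9
step 22: P1: store L0 := 8  ⟶  IM  (L0)  txn=BusRdX+Flush  M[L0]=98
step 23: P1: load  L1  ⟶  SS  (L1)  txn=BusRd  M[L1]=80
step 24: P1: load  L0  ⟶  IM  (L0)  txn=∅  M[L0]=98
step 25: P1: load  L0  ⟶  IM  (L0)  txn=∅  M[L0]=98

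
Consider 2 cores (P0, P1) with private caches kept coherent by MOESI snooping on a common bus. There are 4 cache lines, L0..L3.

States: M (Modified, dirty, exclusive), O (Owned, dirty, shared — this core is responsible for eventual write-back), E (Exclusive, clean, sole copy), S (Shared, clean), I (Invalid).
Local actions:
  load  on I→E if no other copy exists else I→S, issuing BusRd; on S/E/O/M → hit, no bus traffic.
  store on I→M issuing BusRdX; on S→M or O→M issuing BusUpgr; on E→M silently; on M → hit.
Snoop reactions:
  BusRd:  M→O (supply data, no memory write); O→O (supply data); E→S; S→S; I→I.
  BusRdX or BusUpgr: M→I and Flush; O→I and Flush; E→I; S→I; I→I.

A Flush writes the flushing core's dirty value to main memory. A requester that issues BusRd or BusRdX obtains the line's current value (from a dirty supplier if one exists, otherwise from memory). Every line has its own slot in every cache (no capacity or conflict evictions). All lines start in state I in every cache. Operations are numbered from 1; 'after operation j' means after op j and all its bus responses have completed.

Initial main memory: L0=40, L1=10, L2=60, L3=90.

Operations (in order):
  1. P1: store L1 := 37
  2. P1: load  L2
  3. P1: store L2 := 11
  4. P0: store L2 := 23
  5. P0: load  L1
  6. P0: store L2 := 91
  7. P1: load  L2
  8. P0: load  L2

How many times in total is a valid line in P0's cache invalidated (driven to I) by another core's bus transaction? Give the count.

invalidations = 0

step 1: P1: store L1 := 37  ⟶  IM  (L1)  txn=BusRdX  M[L1]=10
step 2: P1: load  L2  ⟶  IE  (L2)  txn=BusRd  M[L2]=60
step 3: P1: store L2 := 11  ⟶  IM  (L2)  txn=∅  M[L2]=60
step 4: P0: store L2 := 23  ⟶  MI  (L2)  txn=BusRdX+Flush  M[L2]=11
step 5: P0: load  L1  ⟶  SO  (L1)  txn=BusRd  M[L1]=10
step 6: P0: store L2 := 91  ⟶  MI  (L2)  txn=∅  M[L2]=11
step 7: P1: load  L2  ⟶  OS  (L2)  txn=BusRd  M[L2]=11
step 8: P0: load  L2  ⟶  OS  (L2)  txn=∅  M[L2]=11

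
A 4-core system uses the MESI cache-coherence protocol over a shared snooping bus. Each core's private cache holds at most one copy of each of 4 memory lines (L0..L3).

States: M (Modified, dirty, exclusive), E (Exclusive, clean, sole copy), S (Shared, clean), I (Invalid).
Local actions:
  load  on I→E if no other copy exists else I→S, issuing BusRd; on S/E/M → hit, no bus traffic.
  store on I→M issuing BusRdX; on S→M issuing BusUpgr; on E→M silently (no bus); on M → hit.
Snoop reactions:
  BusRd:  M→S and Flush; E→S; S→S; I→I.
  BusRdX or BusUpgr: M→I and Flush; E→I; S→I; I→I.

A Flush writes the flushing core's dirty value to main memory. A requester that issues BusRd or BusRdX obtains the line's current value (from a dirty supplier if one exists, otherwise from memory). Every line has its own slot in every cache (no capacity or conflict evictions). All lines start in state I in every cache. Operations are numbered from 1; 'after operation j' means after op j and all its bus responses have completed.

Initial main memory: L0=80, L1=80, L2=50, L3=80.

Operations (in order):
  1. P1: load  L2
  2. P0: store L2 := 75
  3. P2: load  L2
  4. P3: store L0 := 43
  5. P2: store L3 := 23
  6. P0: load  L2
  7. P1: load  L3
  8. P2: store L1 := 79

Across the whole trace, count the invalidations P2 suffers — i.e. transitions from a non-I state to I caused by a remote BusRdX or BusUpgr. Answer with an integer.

invalidations = 0

step 1: P1: load  L2  ⟶  IEII  (L2)  txn=BusRd  M[L2]=50
step 2: P0: store L2 := 75  ⟶  MIII  (L2)  txn=BusRdX  M[L2]=50
step 3: P2: load  L2  ⟶  SISI  (L2)  txn=BusRd+Flush  M[L2]=75
step 4: P3: store L0 := 43  ⟶  IIIM  (L0)  txn=BusRdX  M[L0]=80
step 5: P2: store L3 := 23  ⟶  IIMI  (L3)  txn=BusRdX  M[L3]=80
step 6: P0: load  L2  ⟶  SISI  (L2)  txn=∅  M[L2]=75
step 7: P1: load  L3  ⟶  ISSI  (L3)  txn=BusRd+Flush  M[L3]=23
step 8: P2: store L1 := 79  ⟶  IIMI  (L1)  txn=BusRdX  M[L1]=80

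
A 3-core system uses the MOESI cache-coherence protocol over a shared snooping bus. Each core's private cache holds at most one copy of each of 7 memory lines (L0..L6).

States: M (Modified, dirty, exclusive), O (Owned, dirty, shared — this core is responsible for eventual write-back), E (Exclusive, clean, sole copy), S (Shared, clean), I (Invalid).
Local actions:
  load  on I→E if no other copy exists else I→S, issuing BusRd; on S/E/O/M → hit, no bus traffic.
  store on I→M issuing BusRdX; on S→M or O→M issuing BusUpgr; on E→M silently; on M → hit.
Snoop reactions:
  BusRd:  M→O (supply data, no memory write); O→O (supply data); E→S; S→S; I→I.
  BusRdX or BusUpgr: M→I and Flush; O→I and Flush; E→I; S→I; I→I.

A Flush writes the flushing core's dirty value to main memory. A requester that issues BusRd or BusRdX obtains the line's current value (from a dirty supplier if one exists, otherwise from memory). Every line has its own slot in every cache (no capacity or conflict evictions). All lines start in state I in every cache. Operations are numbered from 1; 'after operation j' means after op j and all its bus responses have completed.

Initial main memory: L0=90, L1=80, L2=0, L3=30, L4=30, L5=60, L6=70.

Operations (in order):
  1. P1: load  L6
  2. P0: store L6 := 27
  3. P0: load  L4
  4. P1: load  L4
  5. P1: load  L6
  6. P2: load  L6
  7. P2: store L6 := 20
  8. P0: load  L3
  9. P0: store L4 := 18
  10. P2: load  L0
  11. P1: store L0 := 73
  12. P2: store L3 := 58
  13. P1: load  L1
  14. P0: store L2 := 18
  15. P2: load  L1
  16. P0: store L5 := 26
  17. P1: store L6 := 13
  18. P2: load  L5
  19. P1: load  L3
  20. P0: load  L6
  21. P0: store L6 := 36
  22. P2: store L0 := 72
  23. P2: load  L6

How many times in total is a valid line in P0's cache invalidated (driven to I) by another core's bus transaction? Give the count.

1. P1: load  L6  bus=[BusRd]  L6: P0=I P1=E P2=I  mem[L6]=70
2. P0: store L6 := 27  bus=[BusRdX]  L6: P0=M P1=I P2=I  mem[L6]=70
3. P0: load  L4  bus=[BusRd]  L4: P0=E P1=I P2=I  mem[L4]=30
4. P1: load  L4  bus=[BusRd]  L4: P0=S P1=S P2=I  mem[L4]=30
5. P1: load  L6  bus=[BusRd]  L6: P0=O P1=S P2=I  mem[L6]=70
6. P2: load  L6  bus=[BusRd]  L6: P0=O P1=S P2=S  mem[L6]=70
7. P2: store L6 := 20  bus=[BusUpgr,Flush]  L6: P0=I P1=I P2=M  mem[L6]=27
8. P0: load  L3  bus=[BusRd]  L3: P0=E P1=I P2=I  mem[L3]=30
9. P0: store L4 := 18  bus=[BusUpgr]  L4: P0=M P1=I P2=I  mem[L4]=30
10. P2: load  L0  bus=[BusRd]  L0: P0=I P1=I P2=E  mem[L0]=90
11. P1: store L0 := 73  bus=[BusRdX]  L0: P0=I P1=M P2=I  mem[L0]=90
12. P2: store L3 := 58  bus=[BusRdX]  L3: P0=I P1=I P2=M  mem[L3]=30
13. P1: load  L1  bus=[BusRd]  L1: P0=I P1=E P2=I  mem[L1]=80
14. P0: store L2 := 18  bus=[BusRdX]  L2: P0=M P1=I P2=I  mem[L2]=0
15. P2: load  L1  bus=[BusRd]  L1: P0=I P1=S P2=S  mem[L1]=80
16. P0: store L5 := 26  bus=[BusRdX]  L5: P0=M P1=I P2=I  mem[L5]=60
17. P1: store L6 := 13  bus=[BusRdX,Flush]  L6: P0=I P1=M P2=I  mem[L6]=20
18. P2: load  L5  bus=[BusRd]  L5: P0=O P1=I P2=S  mem[L5]=60
19. P1: load  L3  bus=[BusRd]  L3: P0=I P1=S P2=O  mem[L3]=30
20. P0: load  L6  bus=[BusRd]  L6: P0=S P1=O P2=I  mem[L6]=20
21. P0: store L6 := 36  bus=[BusUpgr,Flush]  L6: P0=M P1=I P2=I  mem[L6]=13
22. P2: store L0 := 72  bus=[BusRdX,Flush]  L0: P0=I P1=I P2=M  mem[L0]=73
23. P2: load  L6  bus=[BusRd]  L6: P0=O P1=I P2=S  mem[L6]=13

invalidations = 2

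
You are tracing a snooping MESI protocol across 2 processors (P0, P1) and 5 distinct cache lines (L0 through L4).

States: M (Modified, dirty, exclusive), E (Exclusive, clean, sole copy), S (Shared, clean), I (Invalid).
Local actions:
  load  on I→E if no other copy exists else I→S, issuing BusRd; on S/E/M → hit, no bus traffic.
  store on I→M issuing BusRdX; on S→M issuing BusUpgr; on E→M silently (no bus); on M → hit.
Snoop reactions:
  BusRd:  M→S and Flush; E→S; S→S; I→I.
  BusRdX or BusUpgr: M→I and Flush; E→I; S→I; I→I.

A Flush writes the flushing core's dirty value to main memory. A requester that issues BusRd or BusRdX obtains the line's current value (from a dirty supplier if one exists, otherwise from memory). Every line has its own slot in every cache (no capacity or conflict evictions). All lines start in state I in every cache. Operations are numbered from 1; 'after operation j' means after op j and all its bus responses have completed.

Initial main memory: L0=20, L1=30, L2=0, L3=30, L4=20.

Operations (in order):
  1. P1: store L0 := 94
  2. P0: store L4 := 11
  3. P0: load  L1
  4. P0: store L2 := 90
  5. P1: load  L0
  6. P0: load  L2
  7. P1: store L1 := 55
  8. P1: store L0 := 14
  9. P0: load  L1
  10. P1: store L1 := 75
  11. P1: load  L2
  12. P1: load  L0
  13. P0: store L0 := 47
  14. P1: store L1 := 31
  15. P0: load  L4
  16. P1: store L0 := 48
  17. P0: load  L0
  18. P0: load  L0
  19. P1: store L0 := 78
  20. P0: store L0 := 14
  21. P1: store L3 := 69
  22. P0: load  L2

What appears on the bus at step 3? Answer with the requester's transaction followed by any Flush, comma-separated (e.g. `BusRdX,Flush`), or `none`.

bus = BusRd

1. P1: store L0 := 94  bus=[BusRdX]  L0: P0=I P1=M  mem[L0]=20
2. P0: store L4 := 11  bus=[BusRdX]  L4: P0=M P1=I  mem[L4]=20
3. P0: load  L1  bus=[BusRd]  L1: P0=E P1=I  mem[L1]=30
4. P0: store L2 := 90  bus=[BusRdX]  L2: P0=M P1=I  mem[L2]=0
5. P1: load  L0  bus=[-]  L0: P0=I P1=M  mem[L0]=20
6. P0: load  L2  bus=[-]  L2: P0=M P1=I  mem[L2]=0
7. P1: store L1 := 55  bus=[BusRdX]  L1: P0=I P1=M  mem[L1]=30
8. P1: store L0 := 14  bus=[-]  L0: P0=I P1=M  mem[L0]=20
9. P0: load  L1  bus=[BusRd,Flush]  L1: P0=S P1=S  mem[L1]=55
10. P1: store L1 := 75  bus=[BusUpgr]  L1: P0=I P1=M  mem[L1]=55
11. P1: load  L2  bus=[BusRd,Flush]  L2: P0=S P1=S  mem[L2]=90
12. P1: load  L0  bus=[-]  L0: P0=I P1=M  mem[L0]=20
13. P0: store L0 := 47  bus=[BusRdX,Flush]  L0: P0=M P1=I  mem[L0]=14
14. P1: store L1 := 31  bus=[-]  L1: P0=I P1=M  mem[L1]=55
15. P0: load  L4  bus=[-]  L4: P0=M P1=I  mem[L4]=20
16. P1: store L0 := 48  bus=[BusRdX,Flush]  L0: P0=I P1=M  mem[L0]=47
17. P0: load  L0  bus=[BusRd,Flush]  L0: P0=S P1=S  mem[L0]=48
18. P0: load  L0  bus=[-]  L0: P0=S P1=S  mem[L0]=48
19. P1: store L0 := 78  bus=[BusUpgr]  L0: P0=I P1=M  mem[L0]=48
20. P0: store L0 := 14  bus=[BusRdX,Flush]  L0: P0=M P1=I  mem[L0]=78
21. P1: store L3 := 69  bus=[BusRdX]  L3: P0=I P1=M  mem[L3]=30
22. P0: load  L2  bus=[-]  L2: P0=S P1=S  mem[L2]=90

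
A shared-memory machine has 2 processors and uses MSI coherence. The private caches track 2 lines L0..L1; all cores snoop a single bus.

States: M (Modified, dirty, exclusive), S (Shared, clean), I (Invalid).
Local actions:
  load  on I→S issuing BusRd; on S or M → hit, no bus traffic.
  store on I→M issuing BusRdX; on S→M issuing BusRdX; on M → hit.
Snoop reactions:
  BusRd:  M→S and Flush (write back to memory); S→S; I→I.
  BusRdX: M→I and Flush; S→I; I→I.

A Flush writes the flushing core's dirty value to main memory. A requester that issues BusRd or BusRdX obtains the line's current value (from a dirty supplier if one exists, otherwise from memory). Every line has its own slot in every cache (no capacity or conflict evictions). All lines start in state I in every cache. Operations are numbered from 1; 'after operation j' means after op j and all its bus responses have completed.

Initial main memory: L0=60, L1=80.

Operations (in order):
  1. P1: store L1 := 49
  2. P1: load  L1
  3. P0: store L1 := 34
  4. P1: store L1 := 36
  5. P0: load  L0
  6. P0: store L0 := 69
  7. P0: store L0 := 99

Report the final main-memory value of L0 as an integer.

memory[L0] = 60

[1] P1: store L1 := 49 | P0:I, P1:M(49) | bus: BusRdX
[2] P1: load  L1 | P0:I, P1:M(49) | bus: none
[3] P0: store L1 := 34 | P0:M(34), P1:I | bus: BusRdX,Flush
[4] P1: store L1 := 36 | P0:I, P1:M(36) | bus: BusRdX,Flush
[5] P0: load  L0 | P0:S(60), P1:I | bus: BusRd
[6] P0: store L0 := 69 | P0:M(69), P1:I | bus: BusRdX
[7] P0: store L0 := 99 | P0:M(99), P1:I | bus: none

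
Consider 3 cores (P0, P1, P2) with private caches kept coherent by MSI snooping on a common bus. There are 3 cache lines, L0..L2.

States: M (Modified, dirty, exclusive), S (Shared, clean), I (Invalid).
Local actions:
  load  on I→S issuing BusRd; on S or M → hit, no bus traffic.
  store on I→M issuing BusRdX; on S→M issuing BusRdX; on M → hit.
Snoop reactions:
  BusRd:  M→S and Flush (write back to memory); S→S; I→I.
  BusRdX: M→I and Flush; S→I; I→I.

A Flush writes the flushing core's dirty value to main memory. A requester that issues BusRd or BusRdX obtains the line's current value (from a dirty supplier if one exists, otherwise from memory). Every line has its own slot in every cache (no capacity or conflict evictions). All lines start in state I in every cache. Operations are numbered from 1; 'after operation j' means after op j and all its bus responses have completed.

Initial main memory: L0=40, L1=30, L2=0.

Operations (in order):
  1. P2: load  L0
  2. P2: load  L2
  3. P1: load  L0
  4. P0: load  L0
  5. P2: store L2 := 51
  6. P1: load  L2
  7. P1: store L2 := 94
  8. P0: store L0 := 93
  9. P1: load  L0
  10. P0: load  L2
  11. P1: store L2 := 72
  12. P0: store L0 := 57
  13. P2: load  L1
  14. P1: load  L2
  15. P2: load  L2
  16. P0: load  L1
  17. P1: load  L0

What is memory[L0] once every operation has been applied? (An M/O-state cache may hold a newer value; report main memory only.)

memory[L0] = 57

[1] P2: load  L0 | P0:I, P1:I, P2:S(40) | bus: BusRd
[2] P2: load  L2 | P0:I, P1:I, P2:S(0) | bus: BusRd
[3] P1: load  L0 | P0:I, P1:S(40), P2:S(40) | bus: BusRd
[4] P0: load  L0 | P0:S(40), P1:S(40), P2:S(40) | bus: BusRd
[5] P2: store L2 := 51 | P0:I, P1:I, P2:M(51) | bus: BusRdX
[6] P1: load  L2 | P0:I, P1:S(51), P2:S(51) | bus: BusRd,Flush
[7] P1: store L2 := 94 | P0:I, P1:M(94), P2:I | bus: BusRdX
[8] P0: store L0 := 93 | P0:M(93), P1:I, P2:I | bus: BusRdX
[9] P1: load  L0 | P0:S(93), P1:S(93), P2:I | bus: BusRd,Flush
[10] P0: load  L2 | P0:S(94), P1:S(94), P2:I | bus: BusRd,Flush
[11] P1: store L2 := 72 | P0:I, P1:M(72), P2:I | bus: BusRdX
[12] P0: store L0 := 57 | P0:M(57), P1:I, P2:I | bus: BusRdX
[13] P2: load  L1 | P0:I, P1:I, P2:S(30) | bus: BusRd
[14] P1: load  L2 | P0:I, P1:M(72), P2:I | bus: none
[15] P2: load  L2 | P0:I, P1:S(72), P2:S(72) | bus: BusRd,Flush
[16] P0: load  L1 | P0:S(30), P1:I, P2:S(30) | bus: BusRd
[17] P1: load  L0 | P0:S(57), P1:S(57), P2:I | bus: BusRd,Flush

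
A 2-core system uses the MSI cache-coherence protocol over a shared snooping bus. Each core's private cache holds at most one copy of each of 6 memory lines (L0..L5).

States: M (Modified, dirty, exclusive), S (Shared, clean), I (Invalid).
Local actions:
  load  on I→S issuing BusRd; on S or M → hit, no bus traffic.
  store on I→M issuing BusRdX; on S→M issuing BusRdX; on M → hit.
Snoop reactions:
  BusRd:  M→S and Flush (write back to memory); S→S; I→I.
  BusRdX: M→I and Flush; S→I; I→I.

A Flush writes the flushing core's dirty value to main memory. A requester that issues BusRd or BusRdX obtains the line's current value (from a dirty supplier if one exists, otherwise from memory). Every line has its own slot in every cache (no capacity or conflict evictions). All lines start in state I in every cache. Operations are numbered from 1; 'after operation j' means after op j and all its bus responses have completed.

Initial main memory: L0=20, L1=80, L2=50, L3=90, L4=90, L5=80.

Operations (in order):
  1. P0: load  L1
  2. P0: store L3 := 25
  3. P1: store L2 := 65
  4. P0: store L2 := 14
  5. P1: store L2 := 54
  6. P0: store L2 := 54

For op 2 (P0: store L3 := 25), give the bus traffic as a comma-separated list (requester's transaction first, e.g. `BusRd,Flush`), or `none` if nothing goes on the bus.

bus = BusRdX

  op1 P0: load  L1 → S/I on L1; bus BusRd; mem=80
  op2 P0: store L3 := 25 → M/I on L3; bus BusRdX; mem=90
  op3 P1: store L2 := 65 → I/M on L2; bus BusRdX; mem=50
  op4 P0: store L2 := 14 → M/I on L2; bus BusRdX Flush; mem=65
  op5 P1: store L2 := 54 → I/M on L2; bus BusRdX Flush; mem=14
  op6 P0: store L2 := 54 → M/I on L2; bus BusRdX Flush; mem=54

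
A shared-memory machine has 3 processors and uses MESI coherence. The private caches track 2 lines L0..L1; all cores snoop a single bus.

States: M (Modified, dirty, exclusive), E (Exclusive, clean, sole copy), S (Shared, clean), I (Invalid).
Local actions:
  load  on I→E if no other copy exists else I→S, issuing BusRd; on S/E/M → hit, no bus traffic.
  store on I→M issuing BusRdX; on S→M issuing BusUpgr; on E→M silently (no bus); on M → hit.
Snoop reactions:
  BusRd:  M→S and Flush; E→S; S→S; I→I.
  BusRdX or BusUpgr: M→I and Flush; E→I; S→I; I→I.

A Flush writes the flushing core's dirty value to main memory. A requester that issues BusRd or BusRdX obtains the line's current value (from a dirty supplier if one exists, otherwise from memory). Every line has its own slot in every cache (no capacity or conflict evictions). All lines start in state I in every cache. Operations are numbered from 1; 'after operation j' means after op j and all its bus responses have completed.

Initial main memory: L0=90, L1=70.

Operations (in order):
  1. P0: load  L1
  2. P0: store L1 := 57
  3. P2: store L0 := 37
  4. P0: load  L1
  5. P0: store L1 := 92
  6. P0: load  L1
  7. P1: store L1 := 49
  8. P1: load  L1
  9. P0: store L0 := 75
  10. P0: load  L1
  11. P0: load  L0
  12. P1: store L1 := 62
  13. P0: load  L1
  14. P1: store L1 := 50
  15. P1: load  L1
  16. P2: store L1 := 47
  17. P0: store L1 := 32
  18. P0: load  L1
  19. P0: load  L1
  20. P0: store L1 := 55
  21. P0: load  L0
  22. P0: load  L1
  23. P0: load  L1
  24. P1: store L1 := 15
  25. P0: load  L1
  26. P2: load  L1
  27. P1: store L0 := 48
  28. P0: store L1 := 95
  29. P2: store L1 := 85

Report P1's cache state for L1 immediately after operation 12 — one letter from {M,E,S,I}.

state = M

  op1 P0: load  L1 → E/I/I on L1; bus BusRd; mem=70
  op2 P0: store L1 := 57 → M/I/I on L1; bus (none); mem=70
  op3 P2: store L0 := 37 → I/I/M on L0; bus BusRdX; mem=90
  op4 P0: load  L1 → M/I/I on L1; bus (none); mem=70
  op5 P0: store L1 := 92 → M/I/I on L1; bus (none); mem=70
  op6 P0: load  L1 → M/I/I on L1; bus (none); mem=70
  op7 P1: store L1 := 49 → I/M/I on L1; bus BusRdX Flush; mem=92
  op8 P1: load  L1 → I/M/I on L1; bus (none); mem=92
  op9 P0: store L0 := 75 → M/I/I on L0; bus BusRdX Flush; mem=37
  op10 P0: load  L1 → S/S/I on L1; bus BusRd Flush; mem=49
  op11 P0: load  L0 → M/I/I on L0; bus (none); mem=37
  op12 P1: store L1 := 62 → I/M/I on L1; bus BusUpgr; mem=49
  op13 P0: load  L1 → S/S/I on L1; bus BusRd Flush; mem=62
  op14 P1: store L1 := 50 → I/M/I on L1; bus BusUpgr; mem=62
  op15 P1: load  L1 → I/M/I on L1; bus (none); mem=62
  op16 P2: store L1 := 47 → I/I/M on L1; bus BusRdX Flush; mem=50
  op17 P0: store L1 := 32 → M/I/I on L1; bus BusRdX Flush; mem=47
  op18 P0: load  L1 → M/I/I on L1; bus (none); mem=47
  op19 P0: load  L1 → M/I/I on L1; bus (none); mem=47
  op20 P0: store L1 := 55 → M/I/I on L1; bus (none); mem=47
  op21 P0: load  L0 → M/I/I on L0; bus (none); mem=37
  op22 P0: load  L1 → M/I/I on L1; bus (none); mem=47
  op23 P0: load  L1 → M/I/I on L1; bus (none); mem=47
  op24 P1: store L1 := 15 → I/M/I on L1; bus BusRdX Flush; mem=55
  op25 P0: load  L1 → S/S/I on L1; bus BusRd Flush; mem=15
  op26 P2: load  L1 → S/S/S on L1; bus BusRd; mem=15
  op27 P1: store L0 := 48 → I/M/I on L0; bus BusRdX Flush; mem=75
  op28 P0: store L1 := 95 → M/I/I on L1; bus BusUpgr; mem=15
  op29 P2: store L1 := 85 → I/I/M on L1; bus BusRdX Flush; mem=95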